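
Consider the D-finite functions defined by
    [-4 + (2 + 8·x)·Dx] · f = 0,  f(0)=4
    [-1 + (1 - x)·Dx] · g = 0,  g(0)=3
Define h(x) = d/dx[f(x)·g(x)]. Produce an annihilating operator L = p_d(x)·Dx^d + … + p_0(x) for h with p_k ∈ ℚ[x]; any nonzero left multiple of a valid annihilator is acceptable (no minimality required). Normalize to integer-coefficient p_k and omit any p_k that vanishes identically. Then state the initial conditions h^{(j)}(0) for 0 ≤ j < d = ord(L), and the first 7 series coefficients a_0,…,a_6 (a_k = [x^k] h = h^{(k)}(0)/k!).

L = (2 + 36·x + 12·x^2) + (-3 - 11·x + 6·x^2 + 8·x^3)·Dx  (order 1).
h: a_k = 36, 24, 180, -240, 1380, -4392, 17052, …
ICs: h(0) = 36.

f: a_k = 4, 8, -8, 16, -40, 112, -336, …
g: a_k = 3, 3, 3, 3, 3, 3, 3, …
Sym-product of L_f,L_g gives L₀ (≤ ord 1).
Differentiate: ansatz ord ≤ ord L₀ ⇒ L.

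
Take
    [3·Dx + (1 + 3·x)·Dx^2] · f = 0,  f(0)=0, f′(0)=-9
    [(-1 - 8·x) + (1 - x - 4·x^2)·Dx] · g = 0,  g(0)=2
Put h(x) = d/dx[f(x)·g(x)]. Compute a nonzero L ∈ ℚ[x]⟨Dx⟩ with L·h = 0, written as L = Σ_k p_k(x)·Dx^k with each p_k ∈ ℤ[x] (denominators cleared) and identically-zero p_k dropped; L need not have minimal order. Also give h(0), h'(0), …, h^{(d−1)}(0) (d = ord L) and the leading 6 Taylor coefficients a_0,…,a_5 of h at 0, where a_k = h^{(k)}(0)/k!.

f: a_k = 0, -9, 27/2, -27, 243/4, -729/5, …
g: a_k = 2, 2, 10, 18, 58, 130, …
Product ⇒ symmetric product L₀, ord ≤ 2.
h₀' ⇒ L via d/dx closure of L₀.
L = (444 + 2376·x + 5184·x^2) + (15 + 381·x + 2592·x^2 + 4032·x^3)·Dx + (-11 - 70·x - 19·x^2 + 468·x^3 + 576·x^4)·Dx^2  (order 2).
h: a_k = -18, 18, -351, 162, -7191/2, 5157/5, …
ICs: h(0) = -18, h′(0) = 18.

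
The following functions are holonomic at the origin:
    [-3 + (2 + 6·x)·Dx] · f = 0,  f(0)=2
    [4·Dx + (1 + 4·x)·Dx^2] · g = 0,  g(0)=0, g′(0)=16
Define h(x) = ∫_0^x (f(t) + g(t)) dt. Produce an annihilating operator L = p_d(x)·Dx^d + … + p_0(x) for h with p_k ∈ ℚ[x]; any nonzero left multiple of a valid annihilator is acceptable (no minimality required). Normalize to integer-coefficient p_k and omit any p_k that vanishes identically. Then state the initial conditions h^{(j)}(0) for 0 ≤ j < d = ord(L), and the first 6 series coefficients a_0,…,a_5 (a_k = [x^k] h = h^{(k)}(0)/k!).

L = (84 + 144·x)·Dx^2 + (101 + 552·x + 720·x^2)·Dx^3 + (10 + 94·x + 288·x^2 + 288·x^3)·Dx^4  (order 4).
h: a_k = 0, 2, 19/2, -137/12, 2129/96, -16789/320, …
ICs: h(0) = 0, h′(0) = 2, h′′(0) = 19, h′′′(0) = -137/2.

f: a_k = 2, 3, -9/4, 27/8, -405/64, 1701/128, …
g: a_k = 0, 16, -32, 256/3, -256, 4096/5, …
L₀ := lclm(L_f,L_g); ord L₀ ≤ 1+2.
Integrate: L := L₀·Dx.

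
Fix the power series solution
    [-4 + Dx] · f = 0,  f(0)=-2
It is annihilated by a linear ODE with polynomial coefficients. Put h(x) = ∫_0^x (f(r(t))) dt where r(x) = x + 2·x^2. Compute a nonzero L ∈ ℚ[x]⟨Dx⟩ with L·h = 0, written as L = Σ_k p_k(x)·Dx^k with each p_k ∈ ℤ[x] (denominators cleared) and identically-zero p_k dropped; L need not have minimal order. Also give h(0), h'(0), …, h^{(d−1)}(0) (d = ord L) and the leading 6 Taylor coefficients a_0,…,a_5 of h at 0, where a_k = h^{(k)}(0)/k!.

f: a_k = -2, -8, -16, -64/3, -64/3, -256/15, …
L₀ from L_f via x↦r, Dx↦r'^{-1}Dx.
∫: right-multiply L₀ by Dx.
L = (-4 - 16·x)·Dx + Dx^2  (order 2).
h: a_k = 0, -2, -4, -32/3, -64/3, -128/3, …
ICs: h(0) = 0, h′(0) = -2.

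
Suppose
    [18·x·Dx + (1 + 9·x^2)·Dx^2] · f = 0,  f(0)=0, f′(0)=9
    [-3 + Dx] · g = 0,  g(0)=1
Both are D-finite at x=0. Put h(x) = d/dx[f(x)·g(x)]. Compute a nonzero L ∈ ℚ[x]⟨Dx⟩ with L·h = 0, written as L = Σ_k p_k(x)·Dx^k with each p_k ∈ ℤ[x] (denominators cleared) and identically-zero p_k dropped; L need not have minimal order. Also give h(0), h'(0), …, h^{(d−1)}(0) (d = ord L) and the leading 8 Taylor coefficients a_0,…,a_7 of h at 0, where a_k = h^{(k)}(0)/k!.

L = (9 + 135·x - 243·x^2 + 243·x^3) + (-54·x + 108·x^2 - 162·x^3)·Dx + (-1 + 3·x - 9·x^2 + 27·x^3)·Dx^2  (order 2).
h: a_k = 9, 54, 81/2, -162, 2187/8, 8019/4, -203391/80, -247131/14, …
ICs: h(0) = 9, h′(0) = 54.

f: a_k = 0, 9, 0, -27, 0, 729/5, 0, -6561/7, …
g: a_k = 1, 3, 9/2, 9/2, 27/8, 81/40, 81/80, 243/560, …
f·g: L₀ = L_f ⊗_s L_g, ord ≤ 2·1.
Derive L from L₀ (diff closure).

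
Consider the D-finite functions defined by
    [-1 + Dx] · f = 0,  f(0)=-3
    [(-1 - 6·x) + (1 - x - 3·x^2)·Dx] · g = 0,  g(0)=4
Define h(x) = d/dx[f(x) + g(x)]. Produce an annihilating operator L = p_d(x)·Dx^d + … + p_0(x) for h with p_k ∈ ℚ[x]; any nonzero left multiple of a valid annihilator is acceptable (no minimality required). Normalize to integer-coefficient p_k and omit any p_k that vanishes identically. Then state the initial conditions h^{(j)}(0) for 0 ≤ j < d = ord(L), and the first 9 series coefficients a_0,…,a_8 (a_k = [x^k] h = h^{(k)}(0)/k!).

L = (34 + 278·x + 312·x^2 + 756·x^3 + 162·x^4) + (-41 - 284·x - 341·x^2 - 672·x^3 + 45·x^4 + 54·x^5)·Dx + (7 + 6·x + 29·x^2 - 84·x^3 - 207·x^4 - 54·x^5)·Dx^2  (order 2).
h: a_k = 1, 29, 165/2, 607/2, 6399/8, 93119/40, 1458239/240, 27310079/1680, 560770559/13440, …
ICs: h(0) = 1, h′(0) = 29.

f: a_k = -3, -3, -3/2, -1/2, -1/8, -1/40, -1/240, -1/1680, -1/13440, …
g: a_k = 4, 4, 16, 28, 76, 160, 388, 868, 2032, …
h₀=f+g: left-lcm gives L₀, ord ≤ 2.
Differentiate: ansatz ord ≤ ord L₀ ⇒ L.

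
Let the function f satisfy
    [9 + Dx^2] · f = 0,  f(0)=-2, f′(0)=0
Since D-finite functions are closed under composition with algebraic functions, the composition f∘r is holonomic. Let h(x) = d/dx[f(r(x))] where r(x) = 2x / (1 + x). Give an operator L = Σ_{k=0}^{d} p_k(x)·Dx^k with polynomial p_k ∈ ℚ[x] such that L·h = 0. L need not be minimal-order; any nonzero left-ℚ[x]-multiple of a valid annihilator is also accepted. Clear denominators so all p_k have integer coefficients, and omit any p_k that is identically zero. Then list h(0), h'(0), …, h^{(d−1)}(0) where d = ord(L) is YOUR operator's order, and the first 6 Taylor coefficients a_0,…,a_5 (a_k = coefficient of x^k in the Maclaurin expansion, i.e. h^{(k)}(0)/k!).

L = (42 + 12·x + 6·x^2) + (6 + 18·x + 18·x^2 + 6·x^3)·Dx + (1 + 4·x + 6·x^2 + 4·x^3 + x^4)·Dx^2  (order 2).
h: a_k = 0, 72, -216, 0, 1440, -23112/5, …
ICs: h(0) = 0, h′(0) = 72.

f: a_k = -2, 0, 9, 0, -27/4, 0, …
f∘r: x↦r, Dx↦Dx/r' in L_f ⇒ L₀.
Differentiate: ansatz ord ≤ ord L₀ ⇒ L.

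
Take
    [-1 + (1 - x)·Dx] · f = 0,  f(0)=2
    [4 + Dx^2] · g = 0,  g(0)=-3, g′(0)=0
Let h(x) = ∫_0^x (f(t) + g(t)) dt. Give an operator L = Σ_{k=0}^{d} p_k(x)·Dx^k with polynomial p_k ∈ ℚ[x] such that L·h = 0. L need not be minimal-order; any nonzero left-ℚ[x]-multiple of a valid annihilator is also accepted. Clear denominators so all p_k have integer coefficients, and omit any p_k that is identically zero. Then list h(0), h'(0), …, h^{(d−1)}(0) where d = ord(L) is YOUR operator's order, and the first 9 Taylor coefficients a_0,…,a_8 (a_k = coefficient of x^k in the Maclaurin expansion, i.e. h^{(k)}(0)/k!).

f: a_k = 2, 2, 2, 2, 2, 2, 2, 2, 2, …
g: a_k = -3, 0, 6, 0, -2, 0, 4/15, 0, -2/105, …
f+g: L₀ = lclm(L_f,L_g), ord ≤ 1+2.
Integrate: L := L₀·Dx.
L = (20 - 16·x + 8·x^2)·Dx + (-12 + 28·x - 24·x^2 + 8·x^3)·Dx^2 + (5 - 4·x + 2·x^2)·Dx^3 + (-3 + 7·x - 6·x^2 + 2·x^3)·Dx^4  (order 4).
h: a_k = 0, -1, 1, 8/3, 1/2, 0, 1/3, 34/105, 1/4, …
ICs: h(0) = 0, h′(0) = -1, h′′(0) = 2, h′′′(0) = 16.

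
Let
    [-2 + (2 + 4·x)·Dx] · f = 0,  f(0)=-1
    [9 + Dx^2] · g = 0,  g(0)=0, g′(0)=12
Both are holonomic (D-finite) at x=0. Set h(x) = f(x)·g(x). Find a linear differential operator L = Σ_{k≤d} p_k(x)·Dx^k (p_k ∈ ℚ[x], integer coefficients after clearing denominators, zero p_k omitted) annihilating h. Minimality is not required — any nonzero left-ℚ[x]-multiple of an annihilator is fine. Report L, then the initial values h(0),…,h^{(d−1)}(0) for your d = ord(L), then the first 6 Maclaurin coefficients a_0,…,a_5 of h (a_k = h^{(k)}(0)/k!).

f: a_k = -1, -1, 1/2, -1/2, 5/8, -7/8, …
g: a_k = 0, 12, 0, -18, 0, 81/10, …
Sym-product of L_f,L_g gives L₀ (≤ ord 2).
L = (12 + 36·x + 36·x^2) + (-2 - 4·x)·Dx + (1 + 4·x + 4·x^2)·Dx^2  (order 2).
h: a_k = 0, -12, -12, 24, 12, -48/5, …
ICs: h(0) = 0, h′(0) = -12.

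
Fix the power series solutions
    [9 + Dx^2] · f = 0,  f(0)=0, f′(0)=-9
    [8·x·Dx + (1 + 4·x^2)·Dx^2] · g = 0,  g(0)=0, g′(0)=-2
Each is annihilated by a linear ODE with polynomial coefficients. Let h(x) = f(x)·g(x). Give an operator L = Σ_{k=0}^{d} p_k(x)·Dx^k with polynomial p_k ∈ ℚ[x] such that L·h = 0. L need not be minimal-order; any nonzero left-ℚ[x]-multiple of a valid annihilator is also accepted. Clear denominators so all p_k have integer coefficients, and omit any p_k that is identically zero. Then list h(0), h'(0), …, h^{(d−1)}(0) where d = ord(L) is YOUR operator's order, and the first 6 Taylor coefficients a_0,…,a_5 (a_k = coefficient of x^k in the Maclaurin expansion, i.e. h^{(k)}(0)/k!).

L = (2925 + 31536·x^2 + 95904·x^4 + 186624·x^6 + 186624·x^8) + (2448·x + 20160·x^3 + 62208·x^5 + 82944·x^7)·Dx + (442 + 5088·x^2 + 19008·x^4 + 41472·x^6 + 41472·x^8)·Dx^2 + (272·x + 2240·x^3 + 6912·x^5 + 9216·x^7)·Dx^3 + (13 + 176·x^2 + 928·x^4 + 2304·x^6 + 2304·x^8)·Dx^4  (order 4).
h: a_k = 0, 0, 18, 0, -51, 0, …
ICs: h(0) = 0, h′(0) = 0, h′′(0) = 36, h′′′(0) = 0.

f: a_k = 0, -9, 0, 27/2, 0, -243/40, …
g: a_k = 0, -2, 0, 8/3, 0, -32/5, …
Product ⇒ symmetric product L₀, ord ≤ 4.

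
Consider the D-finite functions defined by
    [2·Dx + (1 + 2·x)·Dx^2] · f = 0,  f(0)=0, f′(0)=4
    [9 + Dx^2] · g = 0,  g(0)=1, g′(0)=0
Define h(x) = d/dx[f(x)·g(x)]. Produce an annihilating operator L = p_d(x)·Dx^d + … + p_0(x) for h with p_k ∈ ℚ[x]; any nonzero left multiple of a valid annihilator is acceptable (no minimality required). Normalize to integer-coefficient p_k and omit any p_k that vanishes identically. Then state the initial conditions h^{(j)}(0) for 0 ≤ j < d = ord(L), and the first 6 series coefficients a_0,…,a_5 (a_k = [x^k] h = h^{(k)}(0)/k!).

f: a_k = 0, 4, -4, 16/3, -8, 64/5, …
g: a_k = 1, 0, -9/2, 0, 27/8, 0, …
Product ⇒ symmetric product L₀, ord ≤ 4.
Derive L from L₀ (diff closure).
L = (-1890 - 5103·x + 24057·x^2 + 163296·x^3 + 344088·x^4 + 314928·x^5 + 104976·x^6) + (-297 + 1998·x + 19440·x^2 + 51840·x^3 + 58320·x^4 + 23328·x^5)·Dx + (-147 + 738·x + 11106·x^2 + 44064·x^3 + 80352·x^4 + 69984·x^5 + 23328·x^6)·Dx^2 + (-33 + 222·x + 2160·x^2 + 5760·x^3 + 6480·x^4 + 2592·x^5)·Dx^3 + (7 + 145·x + 937·x^2 + 2880·x^3 + 4680·x^4 + 3888·x^5 + 1296·x^6)·Dx^4  (order 4).
h: a_k = 4, -8, -38, 40, 23/2, 7, …
ICs: h(0) = 4, h′(0) = -8, h′′(0) = -76, h′′′(0) = 240.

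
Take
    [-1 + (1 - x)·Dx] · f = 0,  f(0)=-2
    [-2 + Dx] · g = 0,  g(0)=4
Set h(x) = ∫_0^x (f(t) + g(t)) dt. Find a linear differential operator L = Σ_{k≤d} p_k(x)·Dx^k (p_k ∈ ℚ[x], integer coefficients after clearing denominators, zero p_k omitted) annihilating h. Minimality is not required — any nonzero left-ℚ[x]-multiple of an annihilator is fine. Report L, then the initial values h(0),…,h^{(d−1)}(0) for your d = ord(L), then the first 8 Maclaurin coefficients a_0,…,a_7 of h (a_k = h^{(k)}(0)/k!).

L = -4·x·Dx + (-2 + 8·x - 4·x^2)·Dx^2 + (1 - 3·x + 2·x^2)·Dx^3  (order 3).
h: a_k = 0, 2, 3, 2, 5/6, 2/15, -7/45, -74/315, …
ICs: h(0) = 0, h′(0) = 2, h′′(0) = 6.

f: a_k = -2, -2, -2, -2, -2, -2, -2, -2, …
g: a_k = 4, 8, 8, 16/3, 8/3, 16/15, 16/45, 32/315, …
L₀ := lclm(L_f,L_g); ord L₀ ≤ 1+1.
∫: right-multiply L₀ by Dx.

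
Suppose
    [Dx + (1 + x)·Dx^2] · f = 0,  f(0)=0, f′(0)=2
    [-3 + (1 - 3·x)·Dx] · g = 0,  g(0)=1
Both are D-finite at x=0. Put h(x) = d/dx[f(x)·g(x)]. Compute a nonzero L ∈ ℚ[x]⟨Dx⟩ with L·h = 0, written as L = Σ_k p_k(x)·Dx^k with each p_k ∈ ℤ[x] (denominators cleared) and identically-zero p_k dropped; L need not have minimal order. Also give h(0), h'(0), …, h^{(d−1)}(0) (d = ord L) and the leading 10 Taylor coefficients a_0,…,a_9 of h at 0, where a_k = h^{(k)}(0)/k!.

f: a_k = 0, 2, -1, 2/3, -1/2, 2/5, -1/3, 2/7, -1/4, 2/9, …
g: a_k = 1, 3, 9, 27, 81, 243, 729, 2187, 6561, 19683, …
h₀=f·g: eliminate ⇒ L₀, order ≤ 2·1.
Differentiate: ansatz ord ≤ ord L₀ ⇒ L.
L = 12 + (7 + 15·x)·Dx + (-1 + 2·x + 3·x^2)·Dx^2  (order 2).
h: a_k = 2, 10, 47, 186, 1399/2, 12581/5, 88087/10, 1056974/35, 14269429/140, 14269345/42, …
ICs: h(0) = 2, h′(0) = 10.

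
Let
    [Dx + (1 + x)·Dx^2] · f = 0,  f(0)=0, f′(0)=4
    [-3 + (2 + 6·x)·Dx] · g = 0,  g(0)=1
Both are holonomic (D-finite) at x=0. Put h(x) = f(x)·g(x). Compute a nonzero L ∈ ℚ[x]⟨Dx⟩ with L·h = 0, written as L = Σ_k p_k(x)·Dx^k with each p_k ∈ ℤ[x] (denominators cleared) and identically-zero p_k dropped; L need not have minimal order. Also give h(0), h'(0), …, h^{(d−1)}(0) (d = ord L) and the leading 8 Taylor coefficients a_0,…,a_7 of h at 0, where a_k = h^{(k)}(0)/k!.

f: a_k = 0, 4, -2, 4/3, -1, 4/5, -2/3, 4/7, …
g: a_k = 1, 3/2, -9/8, 27/16, -405/128, 1701/256, -15309/1024, 72171/2048, …
h₀=f·g: eliminate ⇒ L₀, order ≤ 2·1.
L = (21 + 9·x) + (-8 - 24·x)·Dx + (4 + 28·x + 60·x^2 + 36·x^3)·Dx^2  (order 2).
h: a_k = 0, 4, 4, -37/6, 10, -2917/160, 17671/480, -719709/8960, …
ICs: h(0) = 0, h′(0) = 4.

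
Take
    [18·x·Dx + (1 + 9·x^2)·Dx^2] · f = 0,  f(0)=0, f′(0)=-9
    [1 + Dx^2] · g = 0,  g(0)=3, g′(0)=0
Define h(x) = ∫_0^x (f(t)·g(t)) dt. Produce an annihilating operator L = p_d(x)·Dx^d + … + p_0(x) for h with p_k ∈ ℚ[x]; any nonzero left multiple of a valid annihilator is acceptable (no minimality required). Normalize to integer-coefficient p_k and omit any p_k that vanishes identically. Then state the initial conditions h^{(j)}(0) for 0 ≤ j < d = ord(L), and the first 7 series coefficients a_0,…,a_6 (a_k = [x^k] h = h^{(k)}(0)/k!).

f: a_k = 0, -9, 0, 27, 0, -729/5, 0, …
g: a_k = 3, 0, -3/2, 0, 1/8, 0, -1/240, …
Sym-product of L_f,L_g gives L₀ (≤ ord 4).
h=∫₀ˣh₀: take L = L₀·Dx.
L = (370 + 9594·x^2 + 4131·x^4 + 2916·x^6 + 6561·x^8)·Dx + (684·x + 6804·x^3 + 8748·x^5 + 26244·x^7)·Dx^2 + (380 + 9792·x^2 + 5346·x^4 + 5832·x^6 + 13122·x^8)·Dx^3 + (684·x + 6804·x^3 + 8748·x^5 + 26244·x^7)·Dx^4 + (10 + 198·x^2 + 1215·x^4 + 2916·x^6 + 6561·x^8)·Dx^5  (order 5).
h: a_k = 0, 0, -27/2, 0, 189/8, 0, -6387/80, …
ICs: h(0) = 0, h′(0) = 0, h′′(0) = -27, h′′′(0) = 0, h′′′′(0) = 567.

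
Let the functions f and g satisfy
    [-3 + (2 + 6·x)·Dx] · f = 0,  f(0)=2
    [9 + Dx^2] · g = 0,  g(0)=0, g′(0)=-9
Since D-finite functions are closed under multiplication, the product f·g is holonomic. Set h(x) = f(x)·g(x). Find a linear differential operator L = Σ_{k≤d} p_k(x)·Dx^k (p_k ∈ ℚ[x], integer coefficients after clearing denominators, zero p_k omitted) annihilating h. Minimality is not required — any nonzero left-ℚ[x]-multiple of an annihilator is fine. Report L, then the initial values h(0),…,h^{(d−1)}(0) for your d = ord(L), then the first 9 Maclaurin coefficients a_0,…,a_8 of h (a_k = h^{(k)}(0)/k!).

f: a_k = 2, 3, -9/4, 27/8, -405/64, 1701/128, -15309/512, 72171/1024, -2814669/16384, …
g: a_k = 0, -9, 0, 27/2, 0, -243/40, 0, 729/560, 0, …
f·g: L₀ = L_f ⊗_s L_g, ord ≤ 1·2.
L = (63 + 216·x + 324·x^2) + (-12 - 36·x)·Dx + (4 + 24·x + 36·x^2)·Dx^2  (order 2).
h: a_k = 0, -18, -27, 189/4, 81/8, 4617/320, -59049/640, 716607/3584, -16898949/35840, …
ICs: h(0) = 0, h′(0) = -18.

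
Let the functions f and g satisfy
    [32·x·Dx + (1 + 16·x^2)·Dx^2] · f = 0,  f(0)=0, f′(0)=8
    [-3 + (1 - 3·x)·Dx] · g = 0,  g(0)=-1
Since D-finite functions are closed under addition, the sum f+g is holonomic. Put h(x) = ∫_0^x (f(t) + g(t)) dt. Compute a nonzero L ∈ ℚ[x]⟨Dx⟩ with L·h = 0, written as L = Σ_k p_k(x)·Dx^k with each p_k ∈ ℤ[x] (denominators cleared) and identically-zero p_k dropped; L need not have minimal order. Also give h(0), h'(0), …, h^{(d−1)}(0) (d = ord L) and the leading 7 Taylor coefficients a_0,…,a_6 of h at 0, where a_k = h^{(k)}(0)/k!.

f: a_k = 0, 8, 0, -128/3, 0, 2048/5, 0, …
g: a_k = -1, -3, -9, -27, -81, -243, -729, …
L₀ := lclm(L_f,L_g); ord L₀ ≤ 2+1.
∫: right-multiply L₀ by Dx.
L = (96 - 1152·x - 4608·x^2)·Dx^2 + (-43 + 96·x - 240·x^2 - 4608·x^3)·Dx^3 + (3 + 7·x + 112·x^3 - 768·x^4)·Dx^4  (order 4).
h: a_k = 0, -1, 5/2, -3, -209/12, -81/5, 833/30, …
ICs: h(0) = 0, h′(0) = -1, h′′(0) = 5, h′′′(0) = -18.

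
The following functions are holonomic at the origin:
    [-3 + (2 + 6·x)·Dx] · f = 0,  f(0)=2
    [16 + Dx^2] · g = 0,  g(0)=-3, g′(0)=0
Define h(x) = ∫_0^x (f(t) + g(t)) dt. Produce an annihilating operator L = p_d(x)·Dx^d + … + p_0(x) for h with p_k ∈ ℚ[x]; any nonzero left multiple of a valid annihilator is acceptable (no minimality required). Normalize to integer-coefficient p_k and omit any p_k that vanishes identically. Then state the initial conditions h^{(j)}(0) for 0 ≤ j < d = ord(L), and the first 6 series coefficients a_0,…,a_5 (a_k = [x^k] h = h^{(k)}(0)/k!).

f: a_k = 2, 3, -9/4, 27/8, -405/64, 1701/128, …
g: a_k = -3, 0, 24, 0, -32, 0, …
L₀ := lclm(L_f,L_g); ord L₀ ≤ 1+2.
h=∫h₀ ⇒ L = L₀·Dx.
L = (-4368 - 18432·x - 27648·x^2)·Dx + (1760 + 17568·x + 55296·x^2 + 55296·x^3)·Dx^2 + (-273 - 1152·x - 1728·x^2)·Dx^3 + (110 + 1098·x + 3456·x^2 + 3456·x^3)·Dx^4  (order 4).
h: a_k = 0, -1, 3/2, 29/4, 27/32, -2453/320, …
ICs: h(0) = 0, h′(0) = -1, h′′(0) = 3, h′′′(0) = 87/2.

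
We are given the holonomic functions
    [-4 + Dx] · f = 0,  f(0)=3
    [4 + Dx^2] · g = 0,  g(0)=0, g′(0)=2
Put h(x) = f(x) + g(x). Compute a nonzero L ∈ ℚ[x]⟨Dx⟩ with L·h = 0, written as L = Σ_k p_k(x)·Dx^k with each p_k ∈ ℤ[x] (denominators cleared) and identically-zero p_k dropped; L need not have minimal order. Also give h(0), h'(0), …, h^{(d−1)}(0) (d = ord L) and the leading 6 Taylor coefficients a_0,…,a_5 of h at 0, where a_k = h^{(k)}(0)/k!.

L = -16 + 4·Dx - 4·Dx^2 + Dx^3  (order 3).
h: a_k = 3, 14, 24, 92/3, 32, 388/15, …
ICs: h(0) = 3, h′(0) = 14, h′′(0) = 48.

f: a_k = 3, 12, 24, 32, 32, 128/5, …
g: a_k = 0, 2, 0, -4/3, 0, 4/15, …
L₀ := lclm(L_f,L_g); ord L₀ ≤ 1+2.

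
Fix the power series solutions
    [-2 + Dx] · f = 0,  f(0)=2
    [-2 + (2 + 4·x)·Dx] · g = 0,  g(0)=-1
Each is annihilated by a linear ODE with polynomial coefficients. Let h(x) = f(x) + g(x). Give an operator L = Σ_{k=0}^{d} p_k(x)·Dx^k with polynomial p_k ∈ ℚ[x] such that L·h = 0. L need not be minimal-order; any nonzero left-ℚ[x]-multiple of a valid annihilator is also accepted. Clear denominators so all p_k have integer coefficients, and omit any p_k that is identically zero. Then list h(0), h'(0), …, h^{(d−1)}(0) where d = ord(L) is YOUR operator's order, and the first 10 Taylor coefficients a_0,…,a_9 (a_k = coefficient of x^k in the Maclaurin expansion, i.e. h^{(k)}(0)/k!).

f: a_k = 2, 4, 4, 8/3, 4/3, 8/15, 8/45, 16/315, 4/315, 8/2835, …
g: a_k = -1, -1, 1/2, -1/2, 5/8, -7/8, 21/16, -33/16, 429/128, -715/128, …
Weyl lclm of L_f,L_g ⇒ L₀ (ord ≤ 2).
L = (6 + 8·x) + (-5 - 16·x - 16·x^2)·Dx + (1 + 6·x + 8·x^2)·Dx^2  (order 2).
h: a_k = 1, 3, 9/2, 13/6, 47/24, -41/120, 1073/720, -10139/5040, 135647/40320, -2026001/362880, …
ICs: h(0) = 1, h′(0) = 3.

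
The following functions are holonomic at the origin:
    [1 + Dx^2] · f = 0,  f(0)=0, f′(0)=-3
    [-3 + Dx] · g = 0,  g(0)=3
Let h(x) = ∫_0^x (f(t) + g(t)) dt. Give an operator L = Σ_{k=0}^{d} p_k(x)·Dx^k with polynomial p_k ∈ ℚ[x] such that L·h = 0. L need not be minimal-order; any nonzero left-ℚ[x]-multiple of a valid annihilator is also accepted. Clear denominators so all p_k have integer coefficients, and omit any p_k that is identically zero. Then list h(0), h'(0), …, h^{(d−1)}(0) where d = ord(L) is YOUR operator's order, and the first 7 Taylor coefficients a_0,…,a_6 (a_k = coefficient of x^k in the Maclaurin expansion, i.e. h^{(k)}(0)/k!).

f: a_k = 0, -3, 0, 1/2, 0, -1/40, 0, …
g: a_k = 3, 9, 27/2, 27/2, 81/8, 243/40, 243/80, …
h₀=f+g: left-lcm gives L₀, ord ≤ 3.
Integrate: L := L₀·Dx.
L = -3·Dx + Dx^2 - 3·Dx^3 + Dx^4  (order 4).
h: a_k = 0, 3, 3, 9/2, 7/2, 81/40, 121/120, …
ICs: h(0) = 0, h′(0) = 3, h′′(0) = 6, h′′′(0) = 27.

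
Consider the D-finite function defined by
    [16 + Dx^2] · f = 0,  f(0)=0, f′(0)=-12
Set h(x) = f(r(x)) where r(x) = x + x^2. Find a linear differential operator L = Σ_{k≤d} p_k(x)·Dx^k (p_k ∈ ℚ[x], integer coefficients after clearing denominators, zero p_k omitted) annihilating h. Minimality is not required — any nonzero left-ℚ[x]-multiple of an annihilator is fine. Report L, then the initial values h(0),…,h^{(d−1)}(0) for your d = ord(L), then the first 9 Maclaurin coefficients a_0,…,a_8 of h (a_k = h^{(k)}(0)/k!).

L = (16 + 96·x + 192·x^2 + 128·x^3) - 2·Dx + (1 + 2·x)·Dx^2  (order 2).
h: a_k = 0, -12, -12, 32, 96, 352/5, -96, -25856/105, -2816/15, …
ICs: h(0) = 0, h′(0) = -12.

f: a_k = 0, -12, 0, 32, 0, -128/5, 0, 1024/105, 0, …
h₀=f(r): pull back L_f along r ⇒ L₀.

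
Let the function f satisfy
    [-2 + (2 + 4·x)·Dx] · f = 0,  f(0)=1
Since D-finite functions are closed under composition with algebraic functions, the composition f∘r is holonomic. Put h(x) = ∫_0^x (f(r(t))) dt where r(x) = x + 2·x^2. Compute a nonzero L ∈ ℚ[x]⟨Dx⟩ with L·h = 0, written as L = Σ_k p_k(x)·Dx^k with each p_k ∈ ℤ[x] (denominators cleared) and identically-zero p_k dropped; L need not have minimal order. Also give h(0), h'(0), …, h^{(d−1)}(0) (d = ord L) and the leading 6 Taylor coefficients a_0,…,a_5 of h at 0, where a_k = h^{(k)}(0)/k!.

f: a_k = 1, 1, -1/2, 1/2, -5/8, 7/8, …
Substitute x→r, Dx→(1/r')Dx; clear ⇒ L₀.
h=∫h₀ ⇒ L = L₀·Dx.
L = (-1 - 4·x)·Dx + (1 + 2·x + 4·x^2)·Dx^2  (order 2).
h: a_k = 0, 1, 1/2, 1/2, -3/8, 3/40, …
ICs: h(0) = 0, h′(0) = 1.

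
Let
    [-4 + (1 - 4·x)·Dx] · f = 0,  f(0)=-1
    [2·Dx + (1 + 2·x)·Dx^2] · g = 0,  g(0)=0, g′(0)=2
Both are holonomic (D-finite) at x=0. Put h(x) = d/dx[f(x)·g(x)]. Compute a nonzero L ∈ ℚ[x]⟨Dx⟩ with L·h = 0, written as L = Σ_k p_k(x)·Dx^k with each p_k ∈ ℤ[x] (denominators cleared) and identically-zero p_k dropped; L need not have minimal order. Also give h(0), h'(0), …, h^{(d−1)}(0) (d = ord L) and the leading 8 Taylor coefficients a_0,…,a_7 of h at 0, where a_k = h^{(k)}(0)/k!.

L = 32 + (8 + 40·x)·Dx + (-1 + 2·x + 8·x^2)·Dx^2  (order 2).
h: a_k = -2, -12, -80, -1232/3, -6256/3, -49728/5, -232704/5, -7437568/35, …
ICs: h(0) = -2, h′(0) = -12.

f: a_k = -1, -4, -16, -64, -256, -1024, -4096, -16384, …
g: a_k = 0, 2, -2, 8/3, -4, 32/5, -32/3, 128/7, …
L₀ := L_f ⊗_s L_g (sym. prod.), ord ≤ 2.
Derive L from L₀ (diff closure).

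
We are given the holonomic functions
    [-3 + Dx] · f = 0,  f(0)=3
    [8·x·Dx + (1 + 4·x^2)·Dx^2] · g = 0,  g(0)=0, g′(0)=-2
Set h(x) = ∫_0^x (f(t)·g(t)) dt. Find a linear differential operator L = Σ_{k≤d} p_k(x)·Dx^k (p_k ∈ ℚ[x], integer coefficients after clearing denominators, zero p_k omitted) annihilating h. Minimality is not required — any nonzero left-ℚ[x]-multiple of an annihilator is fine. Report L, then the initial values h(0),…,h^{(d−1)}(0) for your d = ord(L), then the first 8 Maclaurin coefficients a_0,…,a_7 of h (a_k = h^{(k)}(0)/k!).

L = (9 - 24·x + 36·x^2)·Dx + (-6 + 8·x - 24·x^2)·Dx^2 + (1 + 4·x^2)·Dx^3  (order 3).
h: a_k = 0, 0, -3, -6, -19/4, -3/5, -23/40, -135/28, …
ICs: h(0) = 0, h′(0) = 0, h′′(0) = -6.

f: a_k = 3, 9, 27/2, 27/2, 81/8, 243/40, 243/80, 729/560, …
g: a_k = 0, -2, 0, 8/3, 0, -32/5, 0, 128/7, …
Product ⇒ symmetric product L₀, ord ≤ 2.
h=∫h₀ ⇒ L = L₀·Dx.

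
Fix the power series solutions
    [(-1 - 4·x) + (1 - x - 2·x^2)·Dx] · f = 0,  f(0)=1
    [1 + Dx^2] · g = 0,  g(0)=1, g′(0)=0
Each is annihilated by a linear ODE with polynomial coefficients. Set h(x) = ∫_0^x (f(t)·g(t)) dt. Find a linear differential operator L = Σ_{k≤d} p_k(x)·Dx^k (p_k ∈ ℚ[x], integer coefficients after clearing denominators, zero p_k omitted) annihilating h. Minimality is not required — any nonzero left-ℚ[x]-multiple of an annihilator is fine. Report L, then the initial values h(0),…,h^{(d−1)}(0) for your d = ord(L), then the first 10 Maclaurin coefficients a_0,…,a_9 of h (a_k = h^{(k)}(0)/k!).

L = (3 + x + 2·x^2)·Dx + (2 + 8·x)·Dx^2 + (-1 + x + 2·x^2)·Dx^3  (order 3).
h: a_k = 0, 1, 1/2, 5/6, 9/8, 229/120, 445/144, 27089/5040, 53789/5760, 6046153/362880, …
ICs: h(0) = 0, h′(0) = 1, h′′(0) = 1.

f: a_k = 1, 1, 3, 5, 11, 21, 43, 85, 171, 341, …
g: a_k = 1, 0, -1/2, 0, 1/24, 0, -1/720, 0, 1/40320, 0, …
Sym-product of L_f,L_g gives L₀ (≤ ord 2).
∫: right-multiply L₀ by Dx.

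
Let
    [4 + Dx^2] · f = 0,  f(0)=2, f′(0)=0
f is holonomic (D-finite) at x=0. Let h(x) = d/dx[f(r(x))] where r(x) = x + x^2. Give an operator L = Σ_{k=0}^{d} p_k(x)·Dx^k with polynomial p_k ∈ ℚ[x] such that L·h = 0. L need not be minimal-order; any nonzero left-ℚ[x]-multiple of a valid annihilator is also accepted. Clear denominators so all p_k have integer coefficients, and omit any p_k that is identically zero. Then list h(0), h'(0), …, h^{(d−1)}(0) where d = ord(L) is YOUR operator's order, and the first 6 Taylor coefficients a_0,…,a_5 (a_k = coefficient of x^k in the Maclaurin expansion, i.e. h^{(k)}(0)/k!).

L = (16 + 32·x + 96·x^2 + 128·x^3 + 64·x^4) + (-6 - 12·x)·Dx + (1 + 4·x + 4·x^2)·Dx^2  (order 2).
h: a_k = 0, -8, -24, -32/3, 80/3, 704/15, …
ICs: h(0) = 0, h′(0) = -8.

f: a_k = 2, 0, -4, 0, 4/3, 0, …
L₀ from L_f via x↦r, Dx↦r'^{-1}Dx.
h₀' ⇒ L via d/dx closure of L₀.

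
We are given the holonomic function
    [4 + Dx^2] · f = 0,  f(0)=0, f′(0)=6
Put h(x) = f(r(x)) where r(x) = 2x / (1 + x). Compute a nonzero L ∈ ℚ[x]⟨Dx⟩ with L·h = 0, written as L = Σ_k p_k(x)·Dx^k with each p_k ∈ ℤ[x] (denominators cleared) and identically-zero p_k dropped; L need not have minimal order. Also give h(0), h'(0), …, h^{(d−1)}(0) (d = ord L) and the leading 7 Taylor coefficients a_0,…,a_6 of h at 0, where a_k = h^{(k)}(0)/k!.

L = 16 + (2 + 6·x + 6·x^2 + 2·x^3)·Dx + (1 + 4·x + 6·x^2 + 4·x^3 + x^4)·Dx^2  (order 2).
h: a_k = 0, 12, -12, -20, 84, -772/5, 180, …
ICs: h(0) = 0, h′(0) = 12.

f: a_k = 0, 6, 0, -4, 0, 4/5, 0, …
f∘r: x↦r, Dx↦Dx/r' in L_f ⇒ L₀.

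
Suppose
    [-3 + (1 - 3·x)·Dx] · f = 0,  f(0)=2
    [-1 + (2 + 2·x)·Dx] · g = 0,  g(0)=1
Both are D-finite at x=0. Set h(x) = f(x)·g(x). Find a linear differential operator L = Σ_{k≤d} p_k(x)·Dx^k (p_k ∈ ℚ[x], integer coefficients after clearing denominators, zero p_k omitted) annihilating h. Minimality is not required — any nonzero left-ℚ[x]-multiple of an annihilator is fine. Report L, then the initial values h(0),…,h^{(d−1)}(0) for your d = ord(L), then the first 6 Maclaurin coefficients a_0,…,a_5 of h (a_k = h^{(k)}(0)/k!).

L = (7 + 3·x) + (-2 + 4·x + 6·x^2)·Dx  (order 1).
h: a_k = 2, 7, 83/4, 499/8, 11971/64, 71833/128, …
ICs: h(0) = 2.

f: a_k = 2, 6, 18, 54, 162, 486, …
g: a_k = 1, 1/2, -1/8, 1/16, -5/128, 7/256, …
f·g: L₀ = L_f ⊗_s L_g, ord ≤ 1·1.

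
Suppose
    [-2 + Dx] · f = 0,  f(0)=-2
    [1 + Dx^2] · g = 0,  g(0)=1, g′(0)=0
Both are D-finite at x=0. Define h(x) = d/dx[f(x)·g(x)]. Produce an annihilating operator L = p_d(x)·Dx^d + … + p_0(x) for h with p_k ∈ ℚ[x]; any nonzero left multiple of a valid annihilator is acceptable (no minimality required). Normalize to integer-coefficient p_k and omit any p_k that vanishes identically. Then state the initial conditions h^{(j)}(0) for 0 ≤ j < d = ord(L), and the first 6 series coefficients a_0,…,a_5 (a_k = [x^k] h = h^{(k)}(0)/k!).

L = 5 - 4·Dx + Dx^2  (order 2).
h: a_k = -4, -6, -2, 7/3, 19/6, 39/20, …
ICs: h(0) = -4, h′(0) = -6.

f: a_k = -2, -4, -4, -8/3, -4/3, -8/15, …
g: a_k = 1, 0, -1/2, 0, 1/24, 0, …
Sym-product of L_f,L_g gives L₀ (≤ ord 2).
h₀' ⇒ L via d/dx closure of L₀.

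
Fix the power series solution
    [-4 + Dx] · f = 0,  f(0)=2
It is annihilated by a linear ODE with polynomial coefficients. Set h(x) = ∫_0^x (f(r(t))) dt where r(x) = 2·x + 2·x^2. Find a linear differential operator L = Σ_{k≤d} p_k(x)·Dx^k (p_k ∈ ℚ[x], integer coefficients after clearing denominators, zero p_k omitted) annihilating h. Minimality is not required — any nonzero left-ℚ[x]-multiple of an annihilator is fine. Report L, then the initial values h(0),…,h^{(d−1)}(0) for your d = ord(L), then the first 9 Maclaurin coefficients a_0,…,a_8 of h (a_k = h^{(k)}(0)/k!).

f: a_k = 2, 8, 16, 64/3, 64/3, 256/15, 512/45, 2048/315, 1024/315, …
f∘r: x↦r, Dx↦Dx/r' in L_f ⇒ L₀.
∫: right-multiply L₀ by Dx.
L = (-8 - 16·x)·Dx + Dx^2  (order 2).
h: a_k = 0, 2, 8, 80/3, 224/3, 2752/15, 18176/45, 255488/315, 94720/63, …
ICs: h(0) = 0, h′(0) = 2.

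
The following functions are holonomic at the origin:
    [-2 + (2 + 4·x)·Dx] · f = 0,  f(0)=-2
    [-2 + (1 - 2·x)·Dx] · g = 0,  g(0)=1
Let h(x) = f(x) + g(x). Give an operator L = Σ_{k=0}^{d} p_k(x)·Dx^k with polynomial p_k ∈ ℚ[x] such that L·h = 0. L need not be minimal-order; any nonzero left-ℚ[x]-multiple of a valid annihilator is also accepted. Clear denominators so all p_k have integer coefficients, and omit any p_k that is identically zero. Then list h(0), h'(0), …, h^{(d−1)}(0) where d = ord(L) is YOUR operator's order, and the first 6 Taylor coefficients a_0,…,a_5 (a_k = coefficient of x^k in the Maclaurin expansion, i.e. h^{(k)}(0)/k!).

L = (10 + 12·x) + (-9 - 28·x - 36·x^2)·Dx + (1 + 6·x - 4·x^2 - 24·x^3)·Dx^2  (order 2).
h: a_k = -1, 0, 5, 7, 69/4, 121/4, …
ICs: h(0) = -1, h′(0) = 0.

f: a_k = -2, -2, 1, -1, 5/4, -7/4, …
g: a_k = 1, 2, 4, 8, 16, 32, …
L₀ := lclm(L_f,L_g); ord L₀ ≤ 1+1.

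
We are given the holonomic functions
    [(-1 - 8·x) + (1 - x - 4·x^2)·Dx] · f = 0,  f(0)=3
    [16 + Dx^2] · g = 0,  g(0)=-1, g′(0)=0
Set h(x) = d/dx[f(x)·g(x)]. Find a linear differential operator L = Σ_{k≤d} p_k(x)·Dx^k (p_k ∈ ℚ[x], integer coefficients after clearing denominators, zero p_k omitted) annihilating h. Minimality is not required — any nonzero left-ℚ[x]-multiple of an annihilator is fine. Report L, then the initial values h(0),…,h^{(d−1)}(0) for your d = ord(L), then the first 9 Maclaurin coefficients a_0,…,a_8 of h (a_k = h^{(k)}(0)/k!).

f: a_k = 3, 3, 15, 27, 87, 195, 543, 1323, 3495, …
g: a_k = -1, 0, 8, 0, -32/3, 0, 256/45, 0, -512/315, …
f·g: L₀ = L_f ⊗_s L_g, ord ≤ 1·2.
Derive L from L₀ (diff closure).
L = (-12 - 64·x - 224·x^2 + 256·x^3 + 512·x^4) + (-1 - 4·x + 48·x^2 + 128·x^3)·Dx + (1 - 3·x - 10·x^2 + 16·x^3 + 32·x^4)·Dx^2  (order 2).
h: a_k = -3, 18, -9, 4, -55, 302/5, -3563/15, 408/35, -42297/35, …
ICs: h(0) = -3, h′(0) = 18.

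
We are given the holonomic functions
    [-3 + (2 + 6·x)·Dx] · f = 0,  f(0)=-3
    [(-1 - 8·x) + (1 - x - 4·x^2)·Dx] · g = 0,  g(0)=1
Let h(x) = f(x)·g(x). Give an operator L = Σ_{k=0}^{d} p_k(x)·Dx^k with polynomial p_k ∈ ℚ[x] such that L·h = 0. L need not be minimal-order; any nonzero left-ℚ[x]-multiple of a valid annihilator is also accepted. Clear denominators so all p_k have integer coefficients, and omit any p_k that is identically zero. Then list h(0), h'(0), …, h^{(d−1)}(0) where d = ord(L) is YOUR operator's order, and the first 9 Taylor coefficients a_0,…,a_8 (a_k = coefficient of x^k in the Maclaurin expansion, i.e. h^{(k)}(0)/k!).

L = (5 + 19·x + 36·x^2) + (-2 - 4·x + 14·x^2 + 24·x^3)·Dx  (order 1).
h: a_k = -3, -15/2, -129/8, -819/16, -13593/128, -84705/256, -727869/1024, -4382811/2048, -154848201/32768, …
ICs: h(0) = -3.

f: a_k = -3, -9/2, 27/8, -81/16, 1215/128, -5103/256, 45927/1024, -216513/2048, 8444007/32768, …
g: a_k = 1, 1, 5, 9, 29, 65, 181, 441, 1165, …
Sym-product of L_f,L_g gives L₀ (≤ ord 1).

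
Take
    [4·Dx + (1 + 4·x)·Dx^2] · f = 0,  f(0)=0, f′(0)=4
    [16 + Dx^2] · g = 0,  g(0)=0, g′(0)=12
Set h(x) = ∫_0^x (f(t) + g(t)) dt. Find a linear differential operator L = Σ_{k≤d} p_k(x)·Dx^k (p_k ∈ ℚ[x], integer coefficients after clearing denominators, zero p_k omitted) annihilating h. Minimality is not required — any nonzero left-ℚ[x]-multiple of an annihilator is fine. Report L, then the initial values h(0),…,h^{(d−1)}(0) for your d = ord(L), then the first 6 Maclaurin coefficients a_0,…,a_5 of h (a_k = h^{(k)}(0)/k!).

L = (448 + 512·x + 1024·x^2)·Dx^2 + (48 + 320·x + 768·x^2 + 1024·x^3)·Dx^3 + (28 + 32·x + 64·x^2)·Dx^4 + (3 + 20·x + 48·x^2 + 64·x^3)·Dx^5  (order 5).
h: a_k = 0, 0, 8, -8/3, -8/3, -64/5, …
ICs: h(0) = 0, h′(0) = 0, h′′(0) = 16, h′′′(0) = -16, h′′′′(0) = -64.

f: a_k = 0, 4, -8, 64/3, -64, 1024/5, …
g: a_k = 0, 12, 0, -32, 0, 128/5, …
L₀ := lclm(L_f,L_g); ord L₀ ≤ 2+2.
∫: right-multiply L₀ by Dx.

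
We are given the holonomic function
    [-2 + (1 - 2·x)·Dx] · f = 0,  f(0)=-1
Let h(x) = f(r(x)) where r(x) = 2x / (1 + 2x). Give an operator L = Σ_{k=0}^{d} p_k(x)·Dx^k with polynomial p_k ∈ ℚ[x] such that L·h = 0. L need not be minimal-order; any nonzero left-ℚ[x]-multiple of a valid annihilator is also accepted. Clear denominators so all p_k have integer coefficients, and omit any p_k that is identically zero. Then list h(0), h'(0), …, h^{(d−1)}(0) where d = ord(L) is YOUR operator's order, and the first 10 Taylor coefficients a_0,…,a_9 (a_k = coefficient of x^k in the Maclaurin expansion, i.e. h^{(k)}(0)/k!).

L = 4 + (-1 + 4·x^2)·Dx  (order 1).
h: a_k = -1, -4, -8, -16, -32, -64, -128, -256, -512, -1024, …
ICs: h(0) = -1.

f: a_k = -1, -2, -4, -8, -16, -32, -64, -128, -256, -512, …
L₀ from L_f via x↦r, Dx↦r'^{-1}Dx.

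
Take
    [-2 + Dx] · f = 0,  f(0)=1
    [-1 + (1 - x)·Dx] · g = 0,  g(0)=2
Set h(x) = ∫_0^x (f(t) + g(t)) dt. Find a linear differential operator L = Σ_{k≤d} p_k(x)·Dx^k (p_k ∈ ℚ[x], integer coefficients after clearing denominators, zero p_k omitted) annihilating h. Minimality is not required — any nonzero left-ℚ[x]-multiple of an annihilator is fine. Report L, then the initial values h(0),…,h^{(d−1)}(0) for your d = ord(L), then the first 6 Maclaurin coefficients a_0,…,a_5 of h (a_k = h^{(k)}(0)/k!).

f: a_k = 1, 2, 2, 4/3, 2/3, 4/15, …
g: a_k = 2, 2, 2, 2, 2, 2, …
f+g: L₀ = lclm(L_f,L_g), ord ≤ 1+1.
h=∫h₀ ⇒ L = L₀·Dx.
L = 4·x·Dx + (2 - 8·x + 4·x^2)·Dx^2 + (-1 + 3·x - 2·x^2)·Dx^3  (order 3).
h: a_k = 0, 3, 2, 4/3, 5/6, 8/15, …
ICs: h(0) = 0, h′(0) = 3, h′′(0) = 4.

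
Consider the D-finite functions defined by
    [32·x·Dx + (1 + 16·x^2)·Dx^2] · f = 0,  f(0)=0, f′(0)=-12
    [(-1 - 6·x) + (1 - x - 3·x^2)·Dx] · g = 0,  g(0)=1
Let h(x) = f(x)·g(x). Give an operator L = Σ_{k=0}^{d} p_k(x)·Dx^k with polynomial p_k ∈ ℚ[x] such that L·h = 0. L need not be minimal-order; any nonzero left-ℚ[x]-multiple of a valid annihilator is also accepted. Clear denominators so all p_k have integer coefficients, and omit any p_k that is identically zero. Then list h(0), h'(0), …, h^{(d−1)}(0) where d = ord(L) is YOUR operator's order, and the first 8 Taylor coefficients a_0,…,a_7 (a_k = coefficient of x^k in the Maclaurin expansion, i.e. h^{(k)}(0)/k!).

f: a_k = 0, -12, 0, 64, 0, -3072/5, 0, 49152/7, …
g: a_k = 1, 1, 4, 7, 19, 40, 97, 217, …
h₀=f·g: eliminate ⇒ L₀, order ≤ 2·1.
L = (6 + 32·x + 288·x^2) + (2 - 20·x + 64·x^2 + 288·x^3)·Dx + (-1 + x - 13·x^2 + 16·x^3 + 48·x^4)·Dx^2  (order 2).
h: a_k = 0, -12, -12, 16, -20, -2932/5, -3232/5, 161564/35, …
ICs: h(0) = 0, h′(0) = -12.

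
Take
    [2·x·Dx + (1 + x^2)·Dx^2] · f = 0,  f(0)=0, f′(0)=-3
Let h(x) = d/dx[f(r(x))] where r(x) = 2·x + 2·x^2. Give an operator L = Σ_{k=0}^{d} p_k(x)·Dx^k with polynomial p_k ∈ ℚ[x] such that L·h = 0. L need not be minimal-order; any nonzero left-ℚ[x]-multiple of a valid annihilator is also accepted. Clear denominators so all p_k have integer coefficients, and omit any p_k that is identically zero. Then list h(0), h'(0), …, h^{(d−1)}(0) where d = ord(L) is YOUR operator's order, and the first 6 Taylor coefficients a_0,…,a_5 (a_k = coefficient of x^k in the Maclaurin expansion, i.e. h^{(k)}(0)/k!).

f: a_k = 0, -3, 0, 1, 0, -3/5, …
f∘r: x↦r, Dx↦Dx/r' in L_f ⇒ L₀.
h=h₀': d/dx-closure on L₀ ⇒ L.
L = (-2 + 8·x + 32·x^2 + 48·x^3 + 24·x^4) + (1 + 2·x + 4·x^2 + 16·x^3 + 20·x^4 + 8·x^5)·Dx  (order 1).
h: a_k = -6, -12, 24, 96, 24, -528, …
ICs: h(0) = -6.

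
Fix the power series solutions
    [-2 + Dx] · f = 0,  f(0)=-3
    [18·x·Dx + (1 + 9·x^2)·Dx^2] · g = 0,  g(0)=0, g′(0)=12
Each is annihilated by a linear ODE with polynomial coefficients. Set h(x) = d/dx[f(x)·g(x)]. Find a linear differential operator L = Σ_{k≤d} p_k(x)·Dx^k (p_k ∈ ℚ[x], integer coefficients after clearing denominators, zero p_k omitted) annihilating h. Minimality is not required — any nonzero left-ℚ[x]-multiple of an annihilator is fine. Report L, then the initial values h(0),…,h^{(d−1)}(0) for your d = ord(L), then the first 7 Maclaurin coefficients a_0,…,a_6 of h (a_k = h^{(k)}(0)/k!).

f: a_k = -3, -6, -6, -4, -2, -4/5, -4/15, …
g: a_k = 0, 12, 0, -36, 0, 972/5, 0, …
Product ⇒ symmetric product L₀, ord ≤ 2.
Derive L from L₀ (diff closure).
L = (-14 - 72·x + 558·x^2 - 648·x^3 + 324·x^4) + (5 + 54·x - 315·x^2 + 486·x^3 - 324·x^4)·Dx + (1 - 9·x + 18·x^2 - 81·x^3 + 81·x^4)·Dx^2  (order 2).
h: a_k = -36, -144, 108, 672, -1956, -6192, 92804/5, …
ICs: h(0) = -36, h′(0) = -144.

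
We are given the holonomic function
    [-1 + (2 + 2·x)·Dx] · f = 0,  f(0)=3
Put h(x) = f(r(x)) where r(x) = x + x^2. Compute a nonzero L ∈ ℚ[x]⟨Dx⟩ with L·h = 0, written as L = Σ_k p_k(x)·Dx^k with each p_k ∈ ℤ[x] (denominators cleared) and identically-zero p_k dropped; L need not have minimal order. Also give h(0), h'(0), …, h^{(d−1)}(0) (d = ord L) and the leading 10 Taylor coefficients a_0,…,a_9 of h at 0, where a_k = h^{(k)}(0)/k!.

L = (-1 - 2·x) + (2 + 2·x + 2·x^2)·Dx  (order 1).
h: a_k = 3, 3/2, 9/8, -9/16, 9/128, 45/256, -171/1024, 63/2048, 2601/32768, -5679/65536, …
ICs: h(0) = 3.

f: a_k = 3, 3/2, -3/8, 3/16, -15/128, 21/256, -63/1024, 99/2048, -1287/32768, 2145/65536, …
h₀=f(r): pull back L_f along r ⇒ L₀.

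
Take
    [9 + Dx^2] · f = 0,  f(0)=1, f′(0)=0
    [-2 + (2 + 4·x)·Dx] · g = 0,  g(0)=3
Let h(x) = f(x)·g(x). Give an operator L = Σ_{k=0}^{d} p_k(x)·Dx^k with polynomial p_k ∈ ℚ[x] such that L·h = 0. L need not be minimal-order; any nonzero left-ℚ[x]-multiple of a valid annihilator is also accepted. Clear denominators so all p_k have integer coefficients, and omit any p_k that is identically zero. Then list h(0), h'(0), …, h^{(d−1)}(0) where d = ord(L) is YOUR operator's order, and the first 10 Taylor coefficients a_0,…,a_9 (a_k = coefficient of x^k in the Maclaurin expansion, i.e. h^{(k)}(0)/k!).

f: a_k = 1, 0, -9/2, 0, 27/8, 0, -81/80, 0, 729/4480, 0, …
g: a_k = 3, 3, -3/2, 3/2, -15/8, 21/8, -63/16, 99/16, -1287/128, 2145/128, …
h₀=f·g: eliminate ⇒ L₀, order ≤ 2·1.
L = (12 + 36·x + 36·x^2) + (-2 - 4·x)·Dx + (1 + 4·x + 4·x^2)·Dx^2  (order 2).
h: a_k = 3, 3, -15, -12, 15, 6, -18/5, -18/5, 117/35, -114/35, …
ICs: h(0) = 3, h′(0) = 3.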